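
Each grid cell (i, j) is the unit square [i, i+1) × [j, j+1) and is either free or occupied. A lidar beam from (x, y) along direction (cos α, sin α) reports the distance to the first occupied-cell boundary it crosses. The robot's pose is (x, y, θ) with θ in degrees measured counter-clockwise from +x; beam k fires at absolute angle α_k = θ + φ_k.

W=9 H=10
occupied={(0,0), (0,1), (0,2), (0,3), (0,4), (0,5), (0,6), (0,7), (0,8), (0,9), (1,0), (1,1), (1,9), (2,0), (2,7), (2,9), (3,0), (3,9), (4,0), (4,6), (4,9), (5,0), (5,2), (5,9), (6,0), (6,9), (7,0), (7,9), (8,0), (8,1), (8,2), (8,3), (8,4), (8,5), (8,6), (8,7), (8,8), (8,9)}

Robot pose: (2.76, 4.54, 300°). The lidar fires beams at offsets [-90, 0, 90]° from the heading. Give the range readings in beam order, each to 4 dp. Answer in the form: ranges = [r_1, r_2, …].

ranges = [2.0323, 4.0876, 6.0506]

beam 1: φ=-90°, α=210°
  dir = (cos 210°, sin 210°) = (-0.8660, -0.5000); from cell (2,4)
  next x-line at t=0.8776, next y-line at t=1.0800; Δt_x=1.1547, Δt_y=2.0000
    x: enter (1,4) at t=0.8776
    y: enter (1,3) at t=1.0800
    x: enter (0,3) at t=2.0323 ← occupied
  → r_1 = 2.0323
beam 2: φ=0°, α=300°
  dir = (cos 300°, sin 300°) = (0.5000, -0.8660); from cell (2,4)
  next x-line at t=0.4800, next y-line at t=0.6235; Δt_x=2.0000, Δt_y=1.1547
    x: enter (3,4) at t=0.4800
    y: enter (3,3) at t=0.6235
    y: enter (3,2) at t=1.7782
    x: enter (4,2) at t=2.4800
    y: enter (4,1) at t=2.9329
    y: enter (4,0) at t=4.0876 ← occupied
  → r_2 = 4.0876
beam 3: φ=90°, α=30°
  dir = (cos 30°, sin 30°) = (0.8660, 0.5000); from cell (2,4)
  next x-line at t=0.2771, next y-line at t=0.9200; Δt_x=1.1547, Δt_y=2.0000
    x: enter (3,4) at t=0.2771
    y: enter (3,5) at t=0.9200
    x: enter (4,5) at t=1.4318
    x: enter (5,5) at t=2.5865
    y: enter (5,6) at t=2.9200
    x: enter (6,6) at t=3.7412
    x: enter (7,6) at t=4.8959
    y: enter (7,7) at t=4.9200
    x: enter (8,7) at t=6.0506 ← occupied
  → r_3 = 6.0506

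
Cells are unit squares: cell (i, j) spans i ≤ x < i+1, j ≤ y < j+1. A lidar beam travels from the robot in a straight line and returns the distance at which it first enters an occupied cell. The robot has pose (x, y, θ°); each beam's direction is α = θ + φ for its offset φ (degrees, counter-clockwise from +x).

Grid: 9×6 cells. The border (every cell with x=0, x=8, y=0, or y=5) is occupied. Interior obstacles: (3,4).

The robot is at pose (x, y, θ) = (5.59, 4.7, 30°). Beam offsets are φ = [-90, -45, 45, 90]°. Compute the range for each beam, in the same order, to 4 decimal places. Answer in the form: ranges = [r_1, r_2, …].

ranges = [4.2724, 2.4950, 0.3106, 0.3464]

beam 1: φ=-90°, α=300°
  d=(0.5000,-0.8660)  start (5,4)  tX=0.8200 tY=0.8083  stride 1/|dx|=2.0000 1/|dy|=1.1547
    cross y-line → (5,3), t=0.8083
    cross x-line → (6,3), t=0.8200
    cross y-line → (6,2), t=1.9630
    cross x-line → (7,2), t=2.8200
    cross y-line → (7,1), t=3.1177
    cross y-line → (7,0), t=4.2724 (wall)
  → r_1 = 4.2724
beam 2: φ=-45°, α=345°
  d=(0.9659,-0.2588)  start (5,4)  tX=0.4245 tY=2.7046  stride 1/|dx|=1.0353 1/|dy|=3.8637
    cross x-line → (6,4), t=0.4245
    cross x-line → (7,4), t=1.4597
    cross x-line → (8,4), t=2.4950 (wall)
  → r_2 = 2.4950
beam 3: φ=45°, α=75°
  d=(0.2588,0.9659)  start (5,4)  tX=1.5841 tY=0.3106  stride 1/|dx|=3.8637 1/|dy|=1.0353
    cross y-line → (5,5), t=0.3106 (wall)
  → r_3 = 0.3106
beam 4: φ=90°, α=120°
  d=(-0.5000,0.8660)  start (5,4)  tX=1.1800 tY=0.3464  stride 1/|dx|=2.0000 1/|dy|=1.1547
    cross y-line → (5,5), t=0.3464 (wall)
  → r_4 = 0.3464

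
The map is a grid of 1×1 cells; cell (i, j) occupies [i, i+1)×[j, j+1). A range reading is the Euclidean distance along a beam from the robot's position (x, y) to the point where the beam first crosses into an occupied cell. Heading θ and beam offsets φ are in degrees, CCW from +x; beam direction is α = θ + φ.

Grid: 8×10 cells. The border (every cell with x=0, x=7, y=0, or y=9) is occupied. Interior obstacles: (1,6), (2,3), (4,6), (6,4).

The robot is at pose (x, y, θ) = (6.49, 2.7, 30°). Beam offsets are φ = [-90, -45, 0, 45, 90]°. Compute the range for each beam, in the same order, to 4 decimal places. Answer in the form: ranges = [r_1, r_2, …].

ranges = [1.0200, 0.5280, 0.5889, 1.3459, 3.8105]

beam 1: φ=-90°, α=300°
  cosα=0.5000 sinα=-0.8660 | (6,2) | tMaxX 1.0200 tMaxY 0.8083 | tΔX 2.0000 tΔY 1.1547
    t=0.8083 [y] (6,1)
    t=1.0200 [x] (7,1) — stop
  → r_1 = 1.0200
beam 2: φ=-45°, α=345°
  cosα=0.9659 sinα=-0.2588 | (6,2) | tMaxX 0.5280 tMaxY 2.7046 | tΔX 1.0353 tΔY 3.8637
    t=0.5280 [x] (7,2) — stop
  → r_2 = 0.5280
beam 3: φ=0°, α=30°
  cosα=0.8660 sinα=0.5000 | (6,2) | tMaxX 0.5889 tMaxY 0.6000 | tΔX 1.1547 tΔY 2.0000
    t=0.5889 [x] (7,2) — stop
  → r_3 = 0.5889
beam 4: φ=45°, α=75°
  cosα=0.2588 sinα=0.9659 | (6,2) | tMaxX 1.9705 tMaxY 0.3106 | tΔX 3.8637 tΔY 1.0353
    t=0.3106 [y] (6,3)
    t=1.3459 [y] (6,4) — stop
  → r_4 = 1.3459
beam 5: φ=90°, α=120°
  cosα=-0.5000 sinα=0.8660 | (6,2) | tMaxX 0.9800 tMaxY 0.3464 | tΔX 2.0000 tΔY 1.1547
    t=0.3464 [y] (6,3)
    t=0.9800 [x] (5,3)
    t=1.5011 [y] (5,4)
    t=2.6558 [y] (5,5)
    t=2.9800 [x] (4,5)
    t=3.8105 [y] (4,6) — stop
  → r_5 = 3.8105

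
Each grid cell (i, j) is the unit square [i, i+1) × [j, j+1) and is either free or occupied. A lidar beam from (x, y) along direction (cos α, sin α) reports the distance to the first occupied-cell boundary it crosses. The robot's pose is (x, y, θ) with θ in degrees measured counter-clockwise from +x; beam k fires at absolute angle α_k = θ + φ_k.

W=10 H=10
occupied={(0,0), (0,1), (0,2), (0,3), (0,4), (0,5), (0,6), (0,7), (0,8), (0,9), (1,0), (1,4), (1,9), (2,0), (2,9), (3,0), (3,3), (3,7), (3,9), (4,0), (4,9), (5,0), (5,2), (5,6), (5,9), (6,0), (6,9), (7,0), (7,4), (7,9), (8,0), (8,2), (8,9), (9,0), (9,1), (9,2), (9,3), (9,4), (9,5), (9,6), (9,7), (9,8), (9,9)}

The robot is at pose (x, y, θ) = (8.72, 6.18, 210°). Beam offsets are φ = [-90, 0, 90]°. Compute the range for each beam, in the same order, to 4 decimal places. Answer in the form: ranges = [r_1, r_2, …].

ranges = [3.2563, 5.4502, 0.5600]

beam 1: φ=-90°, α=120°
  d=(-0.5000,0.8660)  start (8,6)  tX=1.4400 tY=0.9469  stride 1/|dx|=2.0000 1/|dy|=1.1547
    cross y-line → (8,7), t=0.9469
    cross x-line → (7,7), t=1.4400
    cross y-line → (7,8), t=2.1016
    cross y-line → (7,9), t=3.2563 (wall)
  → r_1 = 3.2563
beam 2: φ=0°, α=210°
  d=(-0.8660,-0.5000)  start (8,6)  tX=0.8314 tY=0.3600  stride 1/|dx|=1.1547 1/|dy|=2.0000
    cross y-line → (8,5), t=0.3600
    cross x-line → (7,5), t=0.8314
    cross x-line → (6,5), t=1.9861
    cross y-line → (6,4), t=2.3600
    cross x-line → (5,4), t=3.1408
    cross x-line → (4,4), t=4.2955
    cross y-line → (4,3), t=4.3600
    cross x-line → (3,3), t=5.4502 (wall)
  → r_2 = 5.4502
beam 3: φ=90°, α=300°
  d=(0.5000,-0.8660)  start (8,6)  tX=0.5600 tY=0.2078  stride 1/|dx|=2.0000 1/|dy|=1.1547
    cross y-line → (8,5), t=0.2078
    cross x-line → (9,5), t=0.5600 (wall)
  → r_3 = 0.5600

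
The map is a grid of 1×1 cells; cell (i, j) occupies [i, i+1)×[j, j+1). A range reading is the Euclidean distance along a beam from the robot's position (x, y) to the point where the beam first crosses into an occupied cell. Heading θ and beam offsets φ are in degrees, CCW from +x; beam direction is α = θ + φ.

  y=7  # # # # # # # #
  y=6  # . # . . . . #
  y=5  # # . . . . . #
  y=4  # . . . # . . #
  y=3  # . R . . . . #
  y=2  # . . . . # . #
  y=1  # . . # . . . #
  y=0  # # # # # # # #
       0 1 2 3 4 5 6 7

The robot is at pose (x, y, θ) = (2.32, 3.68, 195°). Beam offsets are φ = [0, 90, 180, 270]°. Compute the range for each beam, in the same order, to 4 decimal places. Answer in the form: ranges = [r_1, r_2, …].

beam 1: φ=0°, α=195°
  direction (-0.9659, -0.2588); cell (2,3); t to first gridline: x 0.3313, y 2.6273 (then +1.0353 / +3.8637)
    (1,3) via x @ 0.3313
    (0,3) via x @ 1.3666  # hit
  → r_1 = 1.3666
beam 2: φ=90°, α=285°
  direction (0.2588, -0.9659); cell (2,3); t to first gridline: x 2.6273, y 0.7040 (then +3.8637 / +1.0353)
    (2,2) via y @ 0.7040
    (2,1) via y @ 1.7393
    (3,1) via x @ 2.6273  # hit
  → r_2 = 2.6273
beam 3: φ=180°, α=15°
  direction (0.9659, 0.2588); cell (2,3); t to first gridline: x 0.7040, y 1.2364 (then +1.0353 / +3.8637)
    (3,3) via x @ 0.7040
    (3,4) via y @ 1.2364
    (4,4) via x @ 1.7393  # hit
  → r_3 = 1.7393
beam 4: φ=270°, α=105°
  direction (-0.2588, 0.9659); cell (2,3); t to first gridline: x 1.2364, y 0.3313 (then +3.8637 / +1.0353)
    (2,4) via y @ 0.3313
    (1,4) via x @ 1.2364
    (1,5) via y @ 1.3666  # hit
  → r_4 = 1.3666

ranges = [1.3666, 2.6273, 1.7393, 1.3666]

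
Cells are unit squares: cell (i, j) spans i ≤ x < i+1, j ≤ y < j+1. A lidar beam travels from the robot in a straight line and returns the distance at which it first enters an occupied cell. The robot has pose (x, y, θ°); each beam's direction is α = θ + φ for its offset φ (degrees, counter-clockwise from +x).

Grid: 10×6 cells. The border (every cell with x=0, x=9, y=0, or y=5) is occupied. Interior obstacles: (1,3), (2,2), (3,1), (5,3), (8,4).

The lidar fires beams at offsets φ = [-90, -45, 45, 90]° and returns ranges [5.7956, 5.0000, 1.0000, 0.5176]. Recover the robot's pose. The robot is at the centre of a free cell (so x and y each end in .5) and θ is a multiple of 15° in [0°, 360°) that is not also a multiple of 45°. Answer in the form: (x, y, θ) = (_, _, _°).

(x, y, θ) = (8.5, 3.5, 255°)

The pose lattice has 27·16 = 432 candidates. Test each by forward raycasting.
  (7.5, 1.5, 240°): beam 1 = 7.0000 ≠ 5.7956 ✗
  (7.5, 3.5, 15°): beam 1 = 2.5882 ≠ 5.7956 ✗
  (7.5, 1.5, 75°): beam 1 = 1.5529 ≠ 5.7956 ✗
  (8.5, 2.5, 105°): beam 1 = 0.5176 ≠ 5.7956 ✗
  (1.5, 2.5, 285°): beam 1 = 0.5176 ≠ 5.7956 ✗
  …
  (8.5, 3.5, 255°): r_1=5.7956, r_2=5.0000, r_3=1.0000, r_4=0.5176 — all match ✓
Unique over the lattice → pose = (8.5, 3.5, 255°).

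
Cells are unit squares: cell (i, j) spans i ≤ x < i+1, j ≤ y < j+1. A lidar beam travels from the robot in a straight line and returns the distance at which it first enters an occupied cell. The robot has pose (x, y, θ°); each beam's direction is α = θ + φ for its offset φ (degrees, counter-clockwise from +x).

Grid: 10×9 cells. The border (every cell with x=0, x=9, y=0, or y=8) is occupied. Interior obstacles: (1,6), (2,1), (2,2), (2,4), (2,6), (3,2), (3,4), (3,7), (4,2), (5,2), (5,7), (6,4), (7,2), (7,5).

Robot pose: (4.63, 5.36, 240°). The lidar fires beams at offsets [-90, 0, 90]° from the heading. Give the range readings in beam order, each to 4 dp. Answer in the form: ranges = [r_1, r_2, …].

beam 1: φ=-90°, α=150°
  direction (-0.8660, 0.5000); cell (4,5); t to first gridline: x 0.7275, y 1.2800 (then +1.1547 / +2.0000)
    (3,5) via x @ 0.7275
    (3,6) via y @ 1.2800
    (2,6) via x @ 1.8822  # hit
  → r_1 = 1.8822
beam 2: φ=0°, α=240°
  direction (-0.5000, -0.8660); cell (4,5); t to first gridline: x 1.2600, y 0.4157 (then +2.0000 / +1.1547)
    (4,4) via y @ 0.4157
    (3,4) via x @ 1.2600  # hit
  → r_2 = 1.2600
beam 3: φ=90°, α=330°
  direction (0.8660, -0.5000); cell (4,5); t to first gridline: x 0.4272, y 0.7200 (then +1.1547 / +2.0000)
    (5,5) via x @ 0.4272
    (5,4) via y @ 0.7200
    (6,4) via x @ 1.5819  # hit
  → r_3 = 1.5819

ranges = [1.8822, 1.2600, 1.5819]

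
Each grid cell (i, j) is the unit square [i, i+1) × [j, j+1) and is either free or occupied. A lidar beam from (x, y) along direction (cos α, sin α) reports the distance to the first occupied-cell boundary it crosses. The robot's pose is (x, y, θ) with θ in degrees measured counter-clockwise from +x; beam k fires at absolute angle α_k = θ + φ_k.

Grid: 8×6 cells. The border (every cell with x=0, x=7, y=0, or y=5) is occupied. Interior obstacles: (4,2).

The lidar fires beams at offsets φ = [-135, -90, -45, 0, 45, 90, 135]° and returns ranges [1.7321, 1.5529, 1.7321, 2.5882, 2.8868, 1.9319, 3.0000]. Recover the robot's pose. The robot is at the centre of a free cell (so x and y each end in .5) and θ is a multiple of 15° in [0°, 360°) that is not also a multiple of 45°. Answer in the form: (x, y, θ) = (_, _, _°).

The pose lattice has 23·16 = 368 candidates. Test each by forward raycasting.
  (6.5, 4.5, 210°): beam 1 = 0.5176 ≠ 1.7321 ✗
  (5.5, 2.5, 30°): beam 1 = 1.5529 ≠ 1.7321 ✗
  (4.5, 1.5, 150°): beam 1 = 2.5882 ≠ 1.7321 ✗
  (1.5, 4.5, 150°): beam 1 = 1.9319 ≠ 1.7321 ✗
  …
  (2.5, 3.5, 255°): r_1=1.7321, r_2=1.5529, r_3=1.7321, r_4=2.5882, r_5=2.8868, r_6=1.9319, r_7=3.0000 — all match ✓
Only this pose fits every beam.

(x, y, θ) = (2.5, 3.5, 255°)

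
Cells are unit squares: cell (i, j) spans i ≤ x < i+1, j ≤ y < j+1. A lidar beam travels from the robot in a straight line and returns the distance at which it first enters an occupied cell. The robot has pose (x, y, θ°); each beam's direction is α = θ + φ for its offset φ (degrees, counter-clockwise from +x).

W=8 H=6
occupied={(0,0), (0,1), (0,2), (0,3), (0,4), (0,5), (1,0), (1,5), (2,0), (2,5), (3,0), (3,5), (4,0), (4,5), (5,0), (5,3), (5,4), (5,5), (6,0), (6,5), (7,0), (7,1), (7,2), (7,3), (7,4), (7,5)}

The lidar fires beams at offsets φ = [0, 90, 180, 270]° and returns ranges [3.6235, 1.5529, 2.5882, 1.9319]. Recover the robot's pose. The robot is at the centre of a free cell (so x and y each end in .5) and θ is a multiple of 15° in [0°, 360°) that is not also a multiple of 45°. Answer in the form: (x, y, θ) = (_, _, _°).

The pose lattice has 22·16 = 352 candidates. Test each by forward raycasting.
  (1.5, 1.5, 30°): beam 1 = 4.0415 ≠ 3.6235 ✗
  (3.5, 3.5, 300°): beam 1 = 2.8868 ≠ 3.6235 ✗
  (4.5, 4.5, 285°): beam 2 = 0.5176 ≠ 1.5529 ✗
  (2.5, 2.5, 210°): beam 1 = 1.7321 ≠ 3.6235 ✗
  …
  (4.5, 2.5, 165°): r_1=3.6235, r_2=1.5529, r_3=2.5882, r_4=1.9319 — all match ✓
Only this pose fits every beam.

(x, y, θ) = (4.5, 2.5, 165°)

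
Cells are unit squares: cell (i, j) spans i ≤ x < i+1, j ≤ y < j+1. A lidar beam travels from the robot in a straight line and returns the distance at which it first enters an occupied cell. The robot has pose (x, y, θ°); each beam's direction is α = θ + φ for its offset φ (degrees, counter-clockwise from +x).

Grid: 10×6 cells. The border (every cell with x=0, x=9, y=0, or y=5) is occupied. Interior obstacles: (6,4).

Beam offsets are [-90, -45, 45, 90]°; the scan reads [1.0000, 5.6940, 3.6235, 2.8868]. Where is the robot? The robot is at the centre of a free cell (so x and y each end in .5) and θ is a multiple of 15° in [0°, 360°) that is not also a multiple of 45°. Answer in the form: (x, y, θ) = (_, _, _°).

(x, y, θ) = (3.5, 1.5, 60°)

Enumerate (i+0.5, j+0.5, θ) over the 31 free cells and 16 admissible headings. For each, cast all 4 beams and compare to the given ranges.
  (8.5, 2.5, 75°): beam 1 = 0.5176 ≠ 1.0000 ✗
  (3.5, 3.5, 150°): beam 1 = 1.7321 ≠ 1.0000 ✗
  (7.5, 4.5, 330°): beam 1 = 4.0415 ≠ 1.0000 ✗
  (1.5, 4.5, 165°): beam 1 = 0.5176 ≠ 1.0000 ✗
  (5.5, 3.5, 60°): beam 1 = 4.0415 ≠ 1.0000 ✗
  …
  (3.5, 1.5, 60°): r_1=1.0000, r_2=5.6940, r_3=3.6235, r_4=2.8868 — all match ✓
No second candidate reproduces the full scan.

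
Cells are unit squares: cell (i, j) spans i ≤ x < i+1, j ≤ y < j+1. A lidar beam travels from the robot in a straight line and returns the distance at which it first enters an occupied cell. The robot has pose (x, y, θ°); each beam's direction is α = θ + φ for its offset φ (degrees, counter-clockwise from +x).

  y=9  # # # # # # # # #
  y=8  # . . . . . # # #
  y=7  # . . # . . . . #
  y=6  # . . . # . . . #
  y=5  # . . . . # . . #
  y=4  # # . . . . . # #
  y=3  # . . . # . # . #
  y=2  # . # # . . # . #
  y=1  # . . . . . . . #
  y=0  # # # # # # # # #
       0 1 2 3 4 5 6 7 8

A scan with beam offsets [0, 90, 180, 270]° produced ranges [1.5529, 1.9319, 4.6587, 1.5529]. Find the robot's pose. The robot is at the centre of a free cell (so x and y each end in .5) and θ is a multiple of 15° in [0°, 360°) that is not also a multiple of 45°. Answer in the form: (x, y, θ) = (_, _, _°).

Candidates: 44 free-cell centres × 16 headings = 704 poses. Raycast each; keep the one whose scan matches to 4 dp.
  (1.5, 3.5, 345°): beam 1 = 1.9319 ≠ 1.5529 ✗
  (1.5, 1.5, 165°): beam 1 = 0.5176 ≠ 1.5529 ✗
  (7.5, 1.5, 105°): beam 1 = 1.9319 ≠ 1.5529 ✗
  …
  (3.5, 4.5, 285°): r_1=1.5529, r_2=1.9319, r_3=4.6587, r_4=1.5529 — all match ✓
Unique over the lattice → pose = (3.5, 4.5, 285°).

(x, y, θ) = (3.5, 4.5, 285°)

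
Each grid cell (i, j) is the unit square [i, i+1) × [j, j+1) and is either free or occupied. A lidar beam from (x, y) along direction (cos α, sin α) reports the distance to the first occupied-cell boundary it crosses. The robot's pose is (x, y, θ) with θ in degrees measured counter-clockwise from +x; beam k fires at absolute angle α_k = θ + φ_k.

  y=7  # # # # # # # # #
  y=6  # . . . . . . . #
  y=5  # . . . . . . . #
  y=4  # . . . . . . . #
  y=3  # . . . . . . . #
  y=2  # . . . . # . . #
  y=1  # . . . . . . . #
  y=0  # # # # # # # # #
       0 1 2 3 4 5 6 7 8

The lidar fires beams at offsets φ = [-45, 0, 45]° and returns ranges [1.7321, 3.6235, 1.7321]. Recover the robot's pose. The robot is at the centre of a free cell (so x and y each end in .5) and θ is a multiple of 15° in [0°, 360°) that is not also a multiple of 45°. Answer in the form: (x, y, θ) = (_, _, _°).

Enumerate (i+0.5, j+0.5, θ) over the 41 free cells and 16 admissible headings. For each, cast all 3 beams and compare to the given ranges.
  (3.5, 2.5, 150°): beam 1 = 4.6587 ≠ 1.7321 ✗
  (2.5, 4.5, 75°): beam 1 = 5.0000 ≠ 1.7321 ✗
  (6.5, 2.5, 240°): beam 1 = 0.5176 ≠ 1.7321 ✗
  (5.5, 3.5, 285°): beam 1 = 0.5774 ≠ 1.7321 ✗
  …
  (6.5, 4.5, 285°): r_1=1.7321, r_2=3.6235, r_3=1.7321 — all match ✓
No second candidate reproduces the full scan.

(x, y, θ) = (6.5, 4.5, 285°)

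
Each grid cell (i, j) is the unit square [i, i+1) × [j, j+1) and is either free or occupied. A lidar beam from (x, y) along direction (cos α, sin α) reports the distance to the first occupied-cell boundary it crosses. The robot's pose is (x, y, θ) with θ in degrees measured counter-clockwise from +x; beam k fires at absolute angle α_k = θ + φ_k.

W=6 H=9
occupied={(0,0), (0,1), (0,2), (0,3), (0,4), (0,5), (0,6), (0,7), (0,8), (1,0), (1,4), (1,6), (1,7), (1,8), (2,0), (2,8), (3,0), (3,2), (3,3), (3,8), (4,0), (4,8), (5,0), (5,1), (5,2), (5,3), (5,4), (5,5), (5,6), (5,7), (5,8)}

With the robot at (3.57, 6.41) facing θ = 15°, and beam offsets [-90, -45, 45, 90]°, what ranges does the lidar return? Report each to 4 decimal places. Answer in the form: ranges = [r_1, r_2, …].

beam 1: φ=-90°, α=285°
  cosα=0.2588 sinα=-0.9659 | (3,6) | tMaxX 1.6614 tMaxY 0.4245 | tΔX 3.8637 tΔY 1.0353
    t=0.4245 [y] (3,5)
    t=1.4597 [y] (3,4)
    t=1.6614 [x] (4,4)
    t=2.4950 [y] (4,3)
    t=3.5303 [y] (4,2)
    t=4.5656 [y] (4,1)
    t=5.5251 [x] (5,1) — stop
  → r_1 = 5.5251
beam 2: φ=-45°, α=330°
  cosα=0.8660 sinα=-0.5000 | (3,6) | tMaxX 0.4965 tMaxY 0.8200 | tΔX 1.1547 tΔY 2.0000
    t=0.4965 [x] (4,6)
    t=0.8200 [y] (4,5)
    t=1.6512 [x] (5,5) — stop
  → r_2 = 1.6512
beam 3: φ=45°, α=60°
  cosα=0.5000 sinα=0.8660 | (3,6) | tMaxX 0.8600 tMaxY 0.6813 | tΔX 2.0000 tΔY 1.1547
    t=0.6813 [y] (3,7)
    t=0.8600 [x] (4,7)
    t=1.8360 [y] (4,8) — stop
  → r_3 = 1.8360
beam 4: φ=90°, α=105°
  cosα=-0.2588 sinα=0.9659 | (3,6) | tMaxX 2.2023 tMaxY 0.6108 | tΔX 3.8637 tΔY 1.0353
    t=0.6108 [y] (3,7)
    t=1.6461 [y] (3,8) — stop
  → r_4 = 1.6461

ranges = [5.5251, 1.6512, 1.8360, 1.6461]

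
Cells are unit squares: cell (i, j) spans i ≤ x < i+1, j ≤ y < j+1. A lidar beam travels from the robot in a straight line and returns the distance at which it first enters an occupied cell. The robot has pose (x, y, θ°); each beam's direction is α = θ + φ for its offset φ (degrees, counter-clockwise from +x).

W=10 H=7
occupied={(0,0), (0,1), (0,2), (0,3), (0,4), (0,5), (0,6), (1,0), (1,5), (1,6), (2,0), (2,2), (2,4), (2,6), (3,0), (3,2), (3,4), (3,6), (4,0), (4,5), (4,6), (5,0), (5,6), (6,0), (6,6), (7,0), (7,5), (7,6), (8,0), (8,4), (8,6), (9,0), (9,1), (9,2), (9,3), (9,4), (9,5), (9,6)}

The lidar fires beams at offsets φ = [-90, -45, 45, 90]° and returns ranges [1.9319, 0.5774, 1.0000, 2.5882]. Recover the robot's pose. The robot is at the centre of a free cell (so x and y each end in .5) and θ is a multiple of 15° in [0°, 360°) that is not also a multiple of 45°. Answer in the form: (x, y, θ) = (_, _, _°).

Enumerate (i+0.5, j+0.5, θ) over the 32 free cells and 16 admissible headings. For each, cast all 4 beams and compare to the given ranges.
  (1.5, 1.5, 105°): beam 2 = 1.0000 ≠ 0.5774 ✗
  (3.5, 5.5, 165°): beam 1 = 0.5176 ≠ 1.9319 ✗
  (8.5, 1.5, 195°): beam 1 = 3.6235 ≠ 1.9319 ✗
  (6.5, 5.5, 330°): beam 1 = 5.1962 ≠ 1.9319 ✗
  …
  (6.5, 1.5, 285°): r_1=1.9319, r_2=0.5774, r_3=1.0000, r_4=2.5882 — all match ✓
Only this pose fits every beam.

(x, y, θ) = (6.5, 1.5, 285°)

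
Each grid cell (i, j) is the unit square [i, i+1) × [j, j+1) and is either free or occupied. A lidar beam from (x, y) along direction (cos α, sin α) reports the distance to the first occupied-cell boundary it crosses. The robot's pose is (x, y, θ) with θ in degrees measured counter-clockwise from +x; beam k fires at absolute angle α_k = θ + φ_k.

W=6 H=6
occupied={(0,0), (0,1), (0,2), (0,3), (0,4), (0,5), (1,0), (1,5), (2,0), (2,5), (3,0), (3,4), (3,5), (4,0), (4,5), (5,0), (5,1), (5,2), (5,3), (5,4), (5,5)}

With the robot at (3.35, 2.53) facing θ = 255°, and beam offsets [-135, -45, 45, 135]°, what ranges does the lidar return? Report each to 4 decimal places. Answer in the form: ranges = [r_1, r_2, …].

beam 1: φ=-135°, α=120°
  direction (-0.5000, 0.8660); cell (3,2); t to first gridline: x 0.7000, y 0.5427 (then +2.0000 / +1.1547)
    (3,3) via y @ 0.5427
    (2,3) via x @ 0.7000
    (2,4) via y @ 1.6974
    (1,4) via x @ 2.7000
    (1,5) via y @ 2.8521  # hit
  → r_1 = 2.8521
beam 2: φ=-45°, α=210°
  direction (-0.8660, -0.5000); cell (3,2); t to first gridline: x 0.4041, y 1.0600 (then +1.1547 / +2.0000)
    (2,2) via x @ 0.4041
    (2,1) via y @ 1.0600
    (1,1) via x @ 1.5588
    (0,1) via x @ 2.7135  # hit
  → r_2 = 2.7135
beam 3: φ=45°, α=300°
  direction (0.5000, -0.8660); cell (3,2); t to first gridline: x 1.3000, y 0.6120 (then +2.0000 / +1.1547)
    (3,1) via y @ 0.6120
    (4,1) via x @ 1.3000
    (4,0) via y @ 1.7667  # hit
  → r_3 = 1.7667
beam 4: φ=135°, α=30°
  direction (0.8660, 0.5000); cell (3,2); t to first gridline: x 0.7506, y 0.9400 (then +1.1547 / +2.0000)
    (4,2) via x @ 0.7506
    (4,3) via y @ 0.9400
    (5,3) via x @ 1.9053  # hit
  → r_4 = 1.9053

ranges = [2.8521, 2.7135, 1.7667, 1.9053]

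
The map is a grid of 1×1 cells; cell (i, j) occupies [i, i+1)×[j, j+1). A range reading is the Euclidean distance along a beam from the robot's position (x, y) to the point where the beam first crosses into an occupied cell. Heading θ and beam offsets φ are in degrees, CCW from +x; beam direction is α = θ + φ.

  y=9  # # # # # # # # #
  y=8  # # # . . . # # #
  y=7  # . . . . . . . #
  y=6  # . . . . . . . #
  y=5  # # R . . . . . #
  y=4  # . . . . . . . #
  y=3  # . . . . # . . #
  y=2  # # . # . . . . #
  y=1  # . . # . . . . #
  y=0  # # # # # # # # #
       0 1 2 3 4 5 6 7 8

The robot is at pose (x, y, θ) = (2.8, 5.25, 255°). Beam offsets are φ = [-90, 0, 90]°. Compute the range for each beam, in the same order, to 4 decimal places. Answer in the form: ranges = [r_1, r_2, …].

beam 1: φ=-90°, α=165°
  direction (-0.9659, 0.2588); cell (2,5); t to first gridline: x 0.8282, y 2.8978 (then +1.0353 / +3.8637)
    (1,5) via x @ 0.8282  # hit
  → r_1 = 0.8282
beam 2: φ=0°, α=255°
  direction (-0.2588, -0.9659); cell (2,5); t to first gridline: x 3.0910, y 0.2588 (then +3.8637 / +1.0353)
    (2,4) via y @ 0.2588
    (2,3) via y @ 1.2941
    (2,2) via y @ 2.3294
    (1,2) via x @ 3.0910  # hit
  → r_2 = 3.0910
beam 3: φ=90°, α=345°
  direction (0.9659, -0.2588); cell (2,5); t to first gridline: x 0.2071, y 0.9659 (then +1.0353 / +3.8637)
    (3,5) via x @ 0.2071
    (3,4) via y @ 0.9659
    (4,4) via x @ 1.2423
    (5,4) via x @ 2.2776
    (6,4) via x @ 3.3129
    (7,4) via x @ 4.3482
    (7,3) via y @ 4.8296
    (8,3) via x @ 5.3834  # hit
  → r_3 = 5.3834

ranges = [0.8282, 3.0910, 5.3834]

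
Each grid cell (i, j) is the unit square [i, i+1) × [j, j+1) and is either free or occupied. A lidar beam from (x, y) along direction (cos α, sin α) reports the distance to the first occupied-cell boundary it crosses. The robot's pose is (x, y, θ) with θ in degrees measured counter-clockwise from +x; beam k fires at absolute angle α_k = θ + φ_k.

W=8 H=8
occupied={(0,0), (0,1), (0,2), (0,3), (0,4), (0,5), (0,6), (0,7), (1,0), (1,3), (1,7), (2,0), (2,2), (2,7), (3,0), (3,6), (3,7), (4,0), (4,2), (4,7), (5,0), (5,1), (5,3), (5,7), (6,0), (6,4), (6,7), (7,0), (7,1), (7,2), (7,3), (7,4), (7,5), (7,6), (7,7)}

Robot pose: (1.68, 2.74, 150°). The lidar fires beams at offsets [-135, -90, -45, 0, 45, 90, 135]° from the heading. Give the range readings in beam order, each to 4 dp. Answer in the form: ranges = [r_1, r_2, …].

beam 1: φ=-135°, α=15°
  direction (0.9659, 0.2588); cell (1,2); t to first gridline: x 0.3313, y 1.0046 (then +1.0353 / +3.8637)
    (2,2) via x @ 0.3313  # hit
  → r_1 = 0.3313
beam 2: φ=-90°, α=60°
  direction (0.5000, 0.8660); cell (1,2); t to first gridline: x 0.6400, y 0.3002 (then +2.0000 / +1.1547)
    (1,3) via y @ 0.3002  # hit
  → r_2 = 0.3002
beam 3: φ=-45°, α=105°
  direction (-0.2588, 0.9659); cell (1,2); t to first gridline: x 2.6273, y 0.2692 (then +3.8637 / +1.0353)
    (1,3) via y @ 0.2692  # hit
  → r_3 = 0.2692
beam 4: φ=0°, α=150°
  direction (-0.8660, 0.5000); cell (1,2); t to first gridline: x 0.7852, y 0.5200 (then +1.1547 / +2.0000)
    (1,3) via y @ 0.5200  # hit
  → r_4 = 0.5200
beam 5: φ=45°, α=195°
  direction (-0.9659, -0.2588); cell (1,2); t to first gridline: x 0.7040, y 2.8591 (then +1.0353 / +3.8637)
    (0,2) via x @ 0.7040  # hit
  → r_5 = 0.7040
beam 6: φ=90°, α=240°
  direction (-0.5000, -0.8660); cell (1,2); t to first gridline: x 1.3600, y 0.8545 (then +2.0000 / +1.1547)
    (1,1) via y @ 0.8545
    (0,1) via x @ 1.3600  # hit
  → r_6 = 1.3600
beam 7: φ=135°, α=285°
  direction (0.2588, -0.9659); cell (1,2); t to first gridline: x 1.2364, y 0.7661 (then +3.8637 / +1.0353)
    (1,1) via y @ 0.7661
    (2,1) via x @ 1.2364
    (2,0) via y @ 1.8014  # hit
  → r_7 = 1.8014

ranges = [0.3313, 0.3002, 0.2692, 0.5200, 0.7040, 1.3600, 1.8014]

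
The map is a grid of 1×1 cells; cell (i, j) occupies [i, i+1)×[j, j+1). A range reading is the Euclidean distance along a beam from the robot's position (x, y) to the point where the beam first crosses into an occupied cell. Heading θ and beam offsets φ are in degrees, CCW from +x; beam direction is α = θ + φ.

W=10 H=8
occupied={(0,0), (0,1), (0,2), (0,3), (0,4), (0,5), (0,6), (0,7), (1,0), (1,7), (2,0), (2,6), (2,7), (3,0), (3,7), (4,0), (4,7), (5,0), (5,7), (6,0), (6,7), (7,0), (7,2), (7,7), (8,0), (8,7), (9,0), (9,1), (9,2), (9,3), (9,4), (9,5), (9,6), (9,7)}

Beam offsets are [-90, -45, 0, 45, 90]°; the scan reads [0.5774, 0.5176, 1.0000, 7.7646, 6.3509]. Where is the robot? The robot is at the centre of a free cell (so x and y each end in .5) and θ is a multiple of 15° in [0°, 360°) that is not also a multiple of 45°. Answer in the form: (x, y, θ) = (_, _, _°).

(x, y, θ) = (8.5, 6.5, 150°)

Candidates: 46 free-cell centres × 16 headings = 736 poses. Raycast each; keep the one whose scan matches to 4 dp.
  (6.5, 3.5, 105°): beam 1 = 2.5882 ≠ 0.5774 ✗
  (8.5, 1.5, 75°): beam 1 = 0.5176 ≠ 0.5774 ✗
  (8.5, 1.5, 60°): beam 4 = 5.6940 ≠ 7.7646 ✗
  (3.5, 3.5, 15°): beam 1 = 2.5882 ≠ 0.5774 ✗
  …
  (8.5, 6.5, 150°): r_1=0.5774, r_2=0.5176, r_3=1.0000, r_4=7.7646, r_5=6.3509 — all match ✓
Unique over the lattice → pose = (8.5, 6.5, 150°).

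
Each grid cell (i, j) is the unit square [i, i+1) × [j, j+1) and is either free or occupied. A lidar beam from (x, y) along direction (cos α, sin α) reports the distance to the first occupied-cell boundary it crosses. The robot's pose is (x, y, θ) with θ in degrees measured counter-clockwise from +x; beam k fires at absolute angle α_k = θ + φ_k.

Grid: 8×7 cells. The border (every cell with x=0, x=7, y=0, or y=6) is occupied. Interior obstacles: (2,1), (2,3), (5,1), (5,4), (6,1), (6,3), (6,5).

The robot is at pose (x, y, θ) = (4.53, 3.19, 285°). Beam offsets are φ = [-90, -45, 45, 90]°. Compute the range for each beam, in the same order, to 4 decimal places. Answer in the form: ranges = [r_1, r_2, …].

beam 1: φ=-90°, α=195°
  cosα=-0.9659 sinα=-0.2588 | (4,3) | tMaxX 0.5487 tMaxY 0.7341 | tΔX 1.0353 tΔY 3.8637
    t=0.5487 [x] (3,3)
    t=0.7341 [y] (3,2)
    t=1.5840 [x] (2,2)
    t=2.6192 [x] (1,2)
    t=3.6545 [x] (0,2) — stop
  → r_1 = 3.6545
beam 2: φ=-45°, α=240°
  cosα=-0.5000 sinα=-0.8660 | (4,3) | tMaxX 1.0600 tMaxY 0.2194 | tΔX 2.0000 tΔY 1.1547
    t=0.2194 [y] (4,2)
    t=1.0600 [x] (3,2)
    t=1.3741 [y] (3,1)
    t=2.5288 [y] (3,0) — stop
  → r_2 = 2.5288
beam 3: φ=45°, α=330°
  cosα=0.8660 sinα=-0.5000 | (4,3) | tMaxX 0.5427 tMaxY 0.3800 | tΔX 1.1547 tΔY 2.0000
    t=0.3800 [y] (4,2)
    t=0.5427 [x] (5,2)
    t=1.6974 [x] (6,2)
    t=2.3800 [y] (6,1) — stop
  → r_3 = 2.3800
beam 4: φ=90°, α=15°
  cosα=0.9659 sinα=0.2588 | (4,3) | tMaxX 0.4866 tMaxY 3.1296 | tΔX 1.0353 tΔY 3.8637
    t=0.4866 [x] (5,3)
    t=1.5219 [x] (6,3) — stop
  → r_4 = 1.5219

ranges = [3.6545, 2.5288, 2.3800, 1.5219]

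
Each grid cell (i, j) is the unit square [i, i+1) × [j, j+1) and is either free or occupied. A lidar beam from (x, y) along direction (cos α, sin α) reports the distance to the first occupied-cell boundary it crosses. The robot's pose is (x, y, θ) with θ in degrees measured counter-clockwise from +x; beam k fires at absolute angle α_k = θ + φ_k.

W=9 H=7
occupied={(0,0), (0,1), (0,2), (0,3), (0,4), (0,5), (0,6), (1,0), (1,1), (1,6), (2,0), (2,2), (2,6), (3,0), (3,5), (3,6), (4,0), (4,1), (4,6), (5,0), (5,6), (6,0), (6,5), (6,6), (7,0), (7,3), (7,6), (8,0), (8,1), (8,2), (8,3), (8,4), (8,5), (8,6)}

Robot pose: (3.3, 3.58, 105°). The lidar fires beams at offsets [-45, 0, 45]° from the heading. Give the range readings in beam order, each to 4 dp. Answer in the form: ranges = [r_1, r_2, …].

beam 1: φ=-45°, α=60°
  direction (0.5000, 0.8660); cell (3,3); t to first gridline: x 1.4000, y 0.4850 (then +2.0000 / +1.1547)
    (3,4) via y @ 0.4850
    (4,4) via x @ 1.4000
    (4,5) via y @ 1.6397
    (4,6) via y @ 2.7944  # hit
  → r_1 = 2.7944
beam 2: φ=0°, α=105°
  direction (-0.2588, 0.9659); cell (3,3); t to first gridline: x 1.1591, y 0.4348 (then +3.8637 / +1.0353)
    (3,4) via y @ 0.4348
    (2,4) via x @ 1.1591
    (2,5) via y @ 1.4701
    (2,6) via y @ 2.5054  # hit
  → r_2 = 2.5054
beam 3: φ=45°, α=150°
  direction (-0.8660, 0.5000); cell (3,3); t to first gridline: x 0.3464, y 0.8400 (then +1.1547 / +2.0000)
    (2,3) via x @ 0.3464
    (2,4) via y @ 0.8400
    (1,4) via x @ 1.5011
    (0,4) via x @ 2.6558  # hit
  → r_3 = 2.6558

ranges = [2.7944, 2.5054, 2.6558]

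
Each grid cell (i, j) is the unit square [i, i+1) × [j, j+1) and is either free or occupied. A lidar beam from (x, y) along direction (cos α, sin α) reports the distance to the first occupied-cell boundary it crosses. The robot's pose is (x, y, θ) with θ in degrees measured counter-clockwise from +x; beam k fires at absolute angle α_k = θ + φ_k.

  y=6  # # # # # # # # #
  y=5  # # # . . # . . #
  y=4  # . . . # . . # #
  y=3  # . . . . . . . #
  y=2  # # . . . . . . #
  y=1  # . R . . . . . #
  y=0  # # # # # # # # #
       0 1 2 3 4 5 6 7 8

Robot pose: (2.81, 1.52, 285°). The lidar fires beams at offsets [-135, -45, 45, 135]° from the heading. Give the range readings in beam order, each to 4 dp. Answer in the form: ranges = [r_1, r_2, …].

beam 1: φ=-135°, α=150°
  dir = (cos 150°, sin 150°) = (-0.8660, 0.5000); from cell (2,1)
  next x-line at t=0.9353, next y-line at t=0.9600; Δt_x=1.1547, Δt_y=2.0000
    x: enter (1,1) at t=0.9353
    y: enter (1,2) at t=0.9600 ← occupied
  → r_1 = 0.9600
beam 2: φ=-45°, α=240°
  dir = (cos 240°, sin 240°) = (-0.5000, -0.8660); from cell (2,1)
  next x-line at t=1.6200, next y-line at t=0.6004; Δt_x=2.0000, Δt_y=1.1547
    y: enter (2,0) at t=0.6004 ← occupied
  → r_2 = 0.6004
beam 3: φ=45°, α=330°
  dir = (cos 330°, sin 330°) = (0.8660, -0.5000); from cell (2,1)
  next x-line at t=0.2194, next y-line at t=1.0400; Δt_x=1.1547, Δt_y=2.0000
    x: enter (3,1) at t=0.2194
    y: enter (3,0) at t=1.0400 ← occupied
  → r_3 = 1.0400
beam 4: φ=135°, α=60°
  dir = (cos 60°, sin 60°) = (0.5000, 0.8660); from cell (2,1)
  next x-line at t=0.3800, next y-line at t=0.5543; Δt_x=2.0000, Δt_y=1.1547
    x: enter (3,1) at t=0.3800
    y: enter (3,2) at t=0.5543
    y: enter (3,3) at t=1.7090
    x: enter (4,3) at t=2.3800
    y: enter (4,4) at t=2.8637 ← occupied
  → r_4 = 2.8637

ranges = [0.9600, 0.6004, 1.0400, 2.8637]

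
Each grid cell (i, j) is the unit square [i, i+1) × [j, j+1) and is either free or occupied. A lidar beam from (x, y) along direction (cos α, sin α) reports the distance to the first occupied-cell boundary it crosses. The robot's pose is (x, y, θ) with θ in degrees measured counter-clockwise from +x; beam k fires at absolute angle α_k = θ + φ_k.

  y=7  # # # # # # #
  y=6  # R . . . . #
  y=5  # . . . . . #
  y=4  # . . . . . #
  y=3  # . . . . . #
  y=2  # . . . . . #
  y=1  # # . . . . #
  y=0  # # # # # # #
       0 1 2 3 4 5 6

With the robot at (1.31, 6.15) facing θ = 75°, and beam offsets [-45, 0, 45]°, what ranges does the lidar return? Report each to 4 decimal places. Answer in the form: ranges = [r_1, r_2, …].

ranges = [1.7000, 0.8800, 0.6200]

beam 1: φ=-45°, α=30°
  cosα=0.8660 sinα=0.5000 | (1,6) | tMaxX 0.7967 tMaxY 1.7000 | tΔX 1.1547 tΔY 2.0000
    t=0.7967 [x] (2,6)
    t=1.7000 [y] (2,7) — stop
  → r_1 = 1.7000
beam 2: φ=0°, α=75°
  cosα=0.2588 sinα=0.9659 | (1,6) | tMaxX 2.6660 tMaxY 0.8800 | tΔX 3.8637 tΔY 1.0353
    t=0.8800 [y] (1,7) — stop
  → r_2 = 0.8800
beam 3: φ=45°, α=120°
  cosα=-0.5000 sinα=0.8660 | (1,6) | tMaxX 0.6200 tMaxY 0.9815 | tΔX 2.0000 tΔY 1.1547
    t=0.6200 [x] (0,6) — stop
  → r_3 = 0.6200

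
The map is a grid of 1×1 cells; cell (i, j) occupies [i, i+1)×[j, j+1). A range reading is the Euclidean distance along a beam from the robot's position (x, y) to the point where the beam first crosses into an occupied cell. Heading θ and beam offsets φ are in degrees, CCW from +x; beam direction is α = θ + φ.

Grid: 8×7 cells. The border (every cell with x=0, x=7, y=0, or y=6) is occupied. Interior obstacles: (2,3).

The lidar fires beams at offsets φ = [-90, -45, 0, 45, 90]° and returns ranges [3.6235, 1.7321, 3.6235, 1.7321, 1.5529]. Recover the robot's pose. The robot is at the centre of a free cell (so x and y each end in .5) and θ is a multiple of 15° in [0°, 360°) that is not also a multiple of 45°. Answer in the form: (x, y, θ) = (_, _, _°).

The pose lattice has 29·16 = 464 candidates. Test each by forward raycasting.
  (4.5, 3.5, 105°): beam 1 = 2.5882 ≠ 3.6235 ✗
  (5.5, 4.5, 285°): beam 1 = 2.5882 ≠ 3.6235 ✗
  (3.5, 5.5, 165°): beam 1 = 0.5176 ≠ 3.6235 ✗
  (3.5, 4.5, 285°): beam 1 = 2.5882 ≠ 3.6235 ✗
  …
  (4.5, 2.5, 195°): r_1=3.6235, r_2=1.7321, r_3=3.6235, r_4=1.7321, r_5=1.5529 — all match ✓
Unique over the lattice → pose = (4.5, 2.5, 195°).

(x, y, θ) = (4.5, 2.5, 195°)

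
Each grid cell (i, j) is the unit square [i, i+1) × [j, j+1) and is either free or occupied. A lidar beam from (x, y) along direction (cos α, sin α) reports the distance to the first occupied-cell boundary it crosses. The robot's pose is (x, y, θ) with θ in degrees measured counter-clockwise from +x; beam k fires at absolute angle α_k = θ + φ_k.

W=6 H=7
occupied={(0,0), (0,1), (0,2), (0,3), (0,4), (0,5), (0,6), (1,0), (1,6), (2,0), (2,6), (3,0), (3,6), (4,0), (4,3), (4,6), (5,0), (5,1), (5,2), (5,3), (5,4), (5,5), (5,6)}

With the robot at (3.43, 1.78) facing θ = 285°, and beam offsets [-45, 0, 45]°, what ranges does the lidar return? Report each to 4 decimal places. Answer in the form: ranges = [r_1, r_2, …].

beam 1: φ=-45°, α=240°
  direction (-0.5000, -0.8660); cell (3,1); t to first gridline: x 0.8600, y 0.9007 (then +2.0000 / +1.1547)
    (2,1) via x @ 0.8600
    (2,0) via y @ 0.9007  # hit
  → r_1 = 0.9007
beam 2: φ=0°, α=285°
  direction (0.2588, -0.9659); cell (3,1); t to first gridline: x 2.2023, y 0.8075 (then +3.8637 / +1.0353)
    (3,0) via y @ 0.8075  # hit
  → r_2 = 0.8075
beam 3: φ=45°, α=330°
  direction (0.8660, -0.5000); cell (3,1); t to first gridline: x 0.6582, y 1.5600 (then +1.1547 / +2.0000)
    (4,1) via x @ 0.6582
    (4,0) via y @ 1.5600  # hit
  → r_3 = 1.5600

ranges = [0.9007, 0.8075, 1.5600]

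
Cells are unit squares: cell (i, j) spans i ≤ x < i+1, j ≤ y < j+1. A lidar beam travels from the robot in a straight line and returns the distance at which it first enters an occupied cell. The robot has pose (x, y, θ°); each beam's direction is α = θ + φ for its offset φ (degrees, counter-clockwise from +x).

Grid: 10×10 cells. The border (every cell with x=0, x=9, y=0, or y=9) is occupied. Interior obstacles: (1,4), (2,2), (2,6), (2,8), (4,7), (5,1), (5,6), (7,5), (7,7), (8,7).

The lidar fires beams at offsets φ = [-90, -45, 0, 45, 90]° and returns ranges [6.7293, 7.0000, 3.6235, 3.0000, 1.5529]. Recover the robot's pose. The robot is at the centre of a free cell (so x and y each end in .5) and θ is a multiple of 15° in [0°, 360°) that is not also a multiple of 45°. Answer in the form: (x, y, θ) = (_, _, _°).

The pose lattice has 54·16 = 864 candidates. Test each by forward raycasting.
  (8.5, 6.5, 300°): beam 1 = 1.0000 ≠ 6.7293 ✗
  (6.5, 5.5, 30°): beam 1 = 5.0000 ≠ 6.7293 ✗
  (1.5, 7.5, 210°): beam 1 = 1.0000 ≠ 6.7293 ✗
  …
  (7.5, 4.5, 255°): r_1=6.7293, r_2=7.0000, r_3=3.6235, r_4=3.0000, r_5=1.5529 — all match ✓
No second candidate reproduces the full scan.

(x, y, θ) = (7.5, 4.5, 255°)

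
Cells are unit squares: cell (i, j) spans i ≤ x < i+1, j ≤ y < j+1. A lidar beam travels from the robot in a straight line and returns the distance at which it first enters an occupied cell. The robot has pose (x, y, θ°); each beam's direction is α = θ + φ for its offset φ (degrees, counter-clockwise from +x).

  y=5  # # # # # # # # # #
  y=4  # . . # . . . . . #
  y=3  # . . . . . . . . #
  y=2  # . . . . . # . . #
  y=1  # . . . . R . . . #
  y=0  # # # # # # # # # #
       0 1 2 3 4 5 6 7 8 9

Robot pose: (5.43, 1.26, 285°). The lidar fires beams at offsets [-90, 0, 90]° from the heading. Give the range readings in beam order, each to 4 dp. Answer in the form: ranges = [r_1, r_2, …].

beam 1: φ=-90°, α=195°
  dir = (cos 195°, sin 195°) = (-0.9659, -0.2588); from cell (5,1)
  next x-line at t=0.4452, next y-line at t=1.0046; Δt_x=1.0353, Δt_y=3.8637
    x: enter (4,1) at t=0.4452
    y: enter (4,0) at t=1.0046 ← occupied
  → r_1 = 1.0046
beam 2: φ=0°, α=285°
  dir = (cos 285°, sin 285°) = (0.2588, -0.9659); from cell (5,1)
  next x-line at t=2.2023, next y-line at t=0.2692; Δt_x=3.8637, Δt_y=1.0353
    y: enter (5,0) at t=0.2692 ← occupied
  → r_2 = 0.2692
beam 3: φ=90°, α=15°
  dir = (cos 15°, sin 15°) = (0.9659, 0.2588); from cell (5,1)
  next x-line at t=0.5901, next y-line at t=2.8591; Δt_x=1.0353, Δt_y=3.8637
    x: enter (6,1) at t=0.5901
    x: enter (7,1) at t=1.6254
    x: enter (8,1) at t=2.6607
    y: enter (8,2) at t=2.8591
    x: enter (9,2) at t=3.6959 ← occupied
  → r_3 = 3.6959

ranges = [1.0046, 0.2692, 3.6959]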